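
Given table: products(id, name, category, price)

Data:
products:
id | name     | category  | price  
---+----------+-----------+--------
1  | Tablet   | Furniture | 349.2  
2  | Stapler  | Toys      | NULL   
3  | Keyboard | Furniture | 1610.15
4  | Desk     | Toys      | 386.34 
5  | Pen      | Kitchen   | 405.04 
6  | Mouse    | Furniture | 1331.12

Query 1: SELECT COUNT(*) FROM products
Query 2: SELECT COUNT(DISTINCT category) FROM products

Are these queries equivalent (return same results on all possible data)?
No, not equivalent

Query 1 returns: [(6,)]
Query 2 returns: [(3,)]

Reason: COUNT(*) counts rows, COUNT(DISTINCT category) counts unique categorys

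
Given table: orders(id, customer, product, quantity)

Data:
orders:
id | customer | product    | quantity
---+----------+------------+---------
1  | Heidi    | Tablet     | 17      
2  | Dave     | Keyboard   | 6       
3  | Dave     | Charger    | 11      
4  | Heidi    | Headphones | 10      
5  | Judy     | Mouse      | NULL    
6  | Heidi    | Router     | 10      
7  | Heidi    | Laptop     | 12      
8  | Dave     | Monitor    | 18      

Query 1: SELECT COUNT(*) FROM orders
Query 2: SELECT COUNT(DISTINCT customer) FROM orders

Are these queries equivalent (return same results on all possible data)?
No, not equivalent

Query 1 returns: [(8,)]
Query 2 returns: [(3,)]

Reason: COUNT(*) counts rows, COUNT(DISTINCT customer) counts unique customers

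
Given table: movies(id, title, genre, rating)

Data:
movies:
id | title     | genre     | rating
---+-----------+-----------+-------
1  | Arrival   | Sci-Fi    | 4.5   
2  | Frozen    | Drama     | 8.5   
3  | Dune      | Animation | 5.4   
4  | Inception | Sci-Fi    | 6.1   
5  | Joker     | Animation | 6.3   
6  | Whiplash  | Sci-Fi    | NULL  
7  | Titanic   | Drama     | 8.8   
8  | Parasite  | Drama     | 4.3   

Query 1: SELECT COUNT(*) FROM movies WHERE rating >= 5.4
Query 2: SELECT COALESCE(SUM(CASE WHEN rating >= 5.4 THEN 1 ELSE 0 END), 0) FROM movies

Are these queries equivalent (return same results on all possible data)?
Yes, equivalent

Both queries return: [(5,)]

Reason: COUNT with WHERE vs conditional SUM (COALESCE handles empty-table NULL)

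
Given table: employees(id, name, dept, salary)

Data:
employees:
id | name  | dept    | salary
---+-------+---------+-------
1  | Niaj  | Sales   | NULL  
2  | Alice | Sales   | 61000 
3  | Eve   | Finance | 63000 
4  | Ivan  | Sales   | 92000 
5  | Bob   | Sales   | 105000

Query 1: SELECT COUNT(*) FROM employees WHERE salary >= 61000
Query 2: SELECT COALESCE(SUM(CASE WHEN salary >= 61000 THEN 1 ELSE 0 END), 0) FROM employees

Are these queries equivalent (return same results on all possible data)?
Yes, equivalent

Both queries return: [(4,)]

Reason: COUNT with WHERE vs conditional SUM (COALESCE handles empty-table NULL)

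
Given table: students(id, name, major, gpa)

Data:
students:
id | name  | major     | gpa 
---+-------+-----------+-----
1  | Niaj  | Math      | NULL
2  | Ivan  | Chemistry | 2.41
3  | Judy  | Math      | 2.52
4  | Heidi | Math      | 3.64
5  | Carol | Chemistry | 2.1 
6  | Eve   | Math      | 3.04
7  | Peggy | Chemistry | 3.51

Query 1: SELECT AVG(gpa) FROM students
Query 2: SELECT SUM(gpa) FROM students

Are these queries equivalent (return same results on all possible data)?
No, not equivalent

Query 1 returns: [(2.8699999999999997,)]
Query 2 returns: [(17.22,)]

Reason: AVG vs SUM give different aggregate values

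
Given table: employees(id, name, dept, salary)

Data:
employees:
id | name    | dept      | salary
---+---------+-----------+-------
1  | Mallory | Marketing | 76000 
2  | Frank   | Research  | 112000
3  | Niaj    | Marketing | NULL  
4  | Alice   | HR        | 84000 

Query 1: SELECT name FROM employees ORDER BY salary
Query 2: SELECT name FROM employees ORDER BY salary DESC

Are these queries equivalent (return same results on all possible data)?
No, not equivalent

Query 1 returns: [('Niaj',), ('Mallory',), ('Alice',), ('Frank',)]
Query 2 returns: [('Frank',), ('Alice',), ('Mallory',), ('Niaj',)]

Reason: ASC vs DESC gives opposite ordering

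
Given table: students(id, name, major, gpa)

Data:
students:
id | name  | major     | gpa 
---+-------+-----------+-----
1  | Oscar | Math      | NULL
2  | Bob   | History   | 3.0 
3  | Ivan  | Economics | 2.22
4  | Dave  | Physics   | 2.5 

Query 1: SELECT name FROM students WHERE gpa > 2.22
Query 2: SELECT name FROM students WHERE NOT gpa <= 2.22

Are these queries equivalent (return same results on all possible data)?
Yes, equivalent

Both queries return: [('Bob',), ('Dave',)]

Reason: Both filter gpa > 2.22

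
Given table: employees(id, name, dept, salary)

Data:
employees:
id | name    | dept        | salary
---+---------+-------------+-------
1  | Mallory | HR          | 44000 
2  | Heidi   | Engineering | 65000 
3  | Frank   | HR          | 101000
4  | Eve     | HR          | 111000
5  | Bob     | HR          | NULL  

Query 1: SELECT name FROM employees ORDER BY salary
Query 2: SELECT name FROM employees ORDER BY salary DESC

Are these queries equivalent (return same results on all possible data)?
No, not equivalent

Query 1 returns: [('Bob',), ('Mallory',), ('Heidi',), ('Frank',), ('Eve',)]
Query 2 returns: [('Eve',), ('Frank',), ('Heidi',), ('Mallory',), ('Bob',)]

Reason: ASC vs DESC gives opposite ordering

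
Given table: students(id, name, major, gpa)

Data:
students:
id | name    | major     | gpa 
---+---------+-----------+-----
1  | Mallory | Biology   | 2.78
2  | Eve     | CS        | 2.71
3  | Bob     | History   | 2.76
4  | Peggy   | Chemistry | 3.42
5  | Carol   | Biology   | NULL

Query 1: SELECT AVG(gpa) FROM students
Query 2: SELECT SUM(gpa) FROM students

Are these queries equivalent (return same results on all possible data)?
No, not equivalent

Query 1 returns: [(2.9175,)]
Query 2 returns: [(11.67,)]

Reason: AVG vs SUM give different aggregate values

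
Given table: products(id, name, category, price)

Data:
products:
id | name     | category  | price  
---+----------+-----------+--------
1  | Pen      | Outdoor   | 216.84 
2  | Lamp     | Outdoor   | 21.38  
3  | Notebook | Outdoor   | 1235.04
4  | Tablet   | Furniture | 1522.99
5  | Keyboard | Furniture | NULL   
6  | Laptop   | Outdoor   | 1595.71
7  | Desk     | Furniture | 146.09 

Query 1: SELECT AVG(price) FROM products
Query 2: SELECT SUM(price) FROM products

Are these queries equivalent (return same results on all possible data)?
No, not equivalent

Query 1 returns: [(789.6750000000001,)]
Query 2 returns: [(4738.05,)]

Reason: AVG vs SUM give different aggregate values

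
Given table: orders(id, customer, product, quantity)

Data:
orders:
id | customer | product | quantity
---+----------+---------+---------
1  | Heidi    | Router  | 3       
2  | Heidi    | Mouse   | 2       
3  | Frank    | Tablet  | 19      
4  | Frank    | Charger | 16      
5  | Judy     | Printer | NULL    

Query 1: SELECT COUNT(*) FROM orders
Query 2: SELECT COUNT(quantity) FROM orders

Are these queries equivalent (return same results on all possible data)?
No, not equivalent

Query 1 returns: [(5,)]
Query 2 returns: [(4,)]

Reason: COUNT(*) includes NULLs, COUNT(column) excludes them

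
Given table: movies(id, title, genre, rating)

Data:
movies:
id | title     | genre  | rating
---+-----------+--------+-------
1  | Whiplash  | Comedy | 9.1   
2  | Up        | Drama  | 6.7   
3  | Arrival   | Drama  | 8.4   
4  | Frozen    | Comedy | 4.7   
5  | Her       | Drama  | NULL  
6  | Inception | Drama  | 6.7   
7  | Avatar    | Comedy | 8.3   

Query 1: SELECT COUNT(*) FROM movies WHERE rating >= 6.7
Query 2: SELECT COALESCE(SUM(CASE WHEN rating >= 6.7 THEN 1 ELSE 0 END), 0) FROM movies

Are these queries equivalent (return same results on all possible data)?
Yes, equivalent

Both queries return: [(5,)]

Reason: COUNT with WHERE vs conditional SUM (COALESCE handles empty-table NULL)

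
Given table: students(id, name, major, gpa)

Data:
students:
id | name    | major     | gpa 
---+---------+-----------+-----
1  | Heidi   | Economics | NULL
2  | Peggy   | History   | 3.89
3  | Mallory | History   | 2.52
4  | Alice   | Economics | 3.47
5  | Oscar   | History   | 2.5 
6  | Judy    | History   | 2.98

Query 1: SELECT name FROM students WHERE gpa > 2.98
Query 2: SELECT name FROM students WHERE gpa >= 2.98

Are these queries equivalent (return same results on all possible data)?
No, not equivalent

Query 1 returns: [('Peggy',), ('Alice',)]
Query 2 returns: [('Peggy',), ('Alice',), ('Judy',)]

Reason: > vs >= gives different results when gpa = 2.98 exists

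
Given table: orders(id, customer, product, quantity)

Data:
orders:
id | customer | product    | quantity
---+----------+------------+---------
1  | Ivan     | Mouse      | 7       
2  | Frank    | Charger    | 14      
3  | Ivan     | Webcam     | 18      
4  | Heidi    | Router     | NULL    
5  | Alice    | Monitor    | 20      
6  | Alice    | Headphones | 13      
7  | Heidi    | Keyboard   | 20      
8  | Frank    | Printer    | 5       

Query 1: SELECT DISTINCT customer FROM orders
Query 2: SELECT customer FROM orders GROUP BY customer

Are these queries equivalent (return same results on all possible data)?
Yes, equivalent

Both queries return: [('Alice',), ('Frank',), ('Heidi',), ('Ivan',)]

Reason: Both get unique customers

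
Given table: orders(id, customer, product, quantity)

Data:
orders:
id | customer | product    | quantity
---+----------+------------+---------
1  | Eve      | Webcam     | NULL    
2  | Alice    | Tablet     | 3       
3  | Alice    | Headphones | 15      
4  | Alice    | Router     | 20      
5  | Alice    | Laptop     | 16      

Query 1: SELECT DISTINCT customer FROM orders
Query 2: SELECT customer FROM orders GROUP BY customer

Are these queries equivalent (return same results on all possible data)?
Yes, equivalent

Both queries return: [('Alice',), ('Eve',)]

Reason: Both get unique customers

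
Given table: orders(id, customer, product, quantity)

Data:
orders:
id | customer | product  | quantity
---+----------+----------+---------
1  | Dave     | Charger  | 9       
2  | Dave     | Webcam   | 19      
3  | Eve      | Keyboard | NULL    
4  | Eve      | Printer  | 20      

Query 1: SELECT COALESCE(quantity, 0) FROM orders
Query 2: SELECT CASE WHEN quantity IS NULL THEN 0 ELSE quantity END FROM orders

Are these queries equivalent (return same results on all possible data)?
Yes, equivalent

Both queries return: [(0,), (9,), (19,), (20,)]

Reason: COALESCE vs CASE for NULL handling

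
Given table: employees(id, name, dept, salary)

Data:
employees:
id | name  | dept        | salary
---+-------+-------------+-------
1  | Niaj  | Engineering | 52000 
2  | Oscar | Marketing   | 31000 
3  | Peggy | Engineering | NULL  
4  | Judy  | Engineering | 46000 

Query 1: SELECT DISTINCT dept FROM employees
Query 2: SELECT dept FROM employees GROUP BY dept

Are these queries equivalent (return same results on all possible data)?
Yes, equivalent

Both queries return: [('Engineering',), ('Marketing',)]

Reason: Both get unique depts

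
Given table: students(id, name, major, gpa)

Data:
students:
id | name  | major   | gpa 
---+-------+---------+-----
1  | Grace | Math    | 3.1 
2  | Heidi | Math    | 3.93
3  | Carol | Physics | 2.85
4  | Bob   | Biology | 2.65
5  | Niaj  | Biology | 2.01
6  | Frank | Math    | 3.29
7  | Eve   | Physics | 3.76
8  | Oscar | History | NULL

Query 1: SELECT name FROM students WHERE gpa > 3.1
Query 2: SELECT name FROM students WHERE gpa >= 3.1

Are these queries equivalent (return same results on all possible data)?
No, not equivalent

Query 1 returns: [('Heidi',), ('Frank',), ('Eve',)]
Query 2 returns: [('Grace',), ('Heidi',), ('Frank',), ('Eve',)]

Reason: > vs >= gives different results when gpa = 3.1 exists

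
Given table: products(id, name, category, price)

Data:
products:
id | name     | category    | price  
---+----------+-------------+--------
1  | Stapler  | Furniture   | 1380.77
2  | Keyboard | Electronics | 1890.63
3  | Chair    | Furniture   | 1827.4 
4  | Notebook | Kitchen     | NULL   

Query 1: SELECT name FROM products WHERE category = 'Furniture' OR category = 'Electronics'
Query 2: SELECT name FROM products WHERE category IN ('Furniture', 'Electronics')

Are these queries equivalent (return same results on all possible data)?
Yes, equivalent

Both queries return: [('Chair',), ('Keyboard',), ('Stapler',)]

Reason: OR vs IN are equivalent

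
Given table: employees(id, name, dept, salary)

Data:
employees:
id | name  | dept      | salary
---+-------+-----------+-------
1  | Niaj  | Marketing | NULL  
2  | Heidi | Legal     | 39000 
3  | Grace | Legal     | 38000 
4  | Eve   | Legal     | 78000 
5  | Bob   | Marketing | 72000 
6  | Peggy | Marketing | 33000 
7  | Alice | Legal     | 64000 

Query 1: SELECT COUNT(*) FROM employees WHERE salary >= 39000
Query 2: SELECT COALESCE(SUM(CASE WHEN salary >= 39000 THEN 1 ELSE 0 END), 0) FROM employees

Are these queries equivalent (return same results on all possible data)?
Yes, equivalent

Both queries return: [(4,)]

Reason: COUNT with WHERE vs conditional SUM (COALESCE handles empty-table NULL)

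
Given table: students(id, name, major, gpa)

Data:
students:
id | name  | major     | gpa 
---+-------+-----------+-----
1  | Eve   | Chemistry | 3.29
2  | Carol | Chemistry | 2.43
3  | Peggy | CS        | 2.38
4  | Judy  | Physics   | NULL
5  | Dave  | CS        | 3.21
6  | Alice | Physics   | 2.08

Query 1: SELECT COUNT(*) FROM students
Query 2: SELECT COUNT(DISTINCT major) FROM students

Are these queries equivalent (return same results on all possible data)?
No, not equivalent

Query 1 returns: [(6,)]
Query 2 returns: [(3,)]

Reason: COUNT(*) counts rows, COUNT(DISTINCT major) counts unique majors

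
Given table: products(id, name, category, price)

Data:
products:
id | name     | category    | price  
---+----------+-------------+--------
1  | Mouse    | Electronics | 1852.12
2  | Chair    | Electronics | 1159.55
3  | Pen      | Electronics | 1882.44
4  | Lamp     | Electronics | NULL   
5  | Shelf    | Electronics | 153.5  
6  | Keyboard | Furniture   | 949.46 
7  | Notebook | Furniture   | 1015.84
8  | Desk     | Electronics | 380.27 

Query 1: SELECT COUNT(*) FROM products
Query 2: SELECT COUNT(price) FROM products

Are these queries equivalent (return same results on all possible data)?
No, not equivalent

Query 1 returns: [(8,)]
Query 2 returns: [(7,)]

Reason: COUNT(*) includes NULLs, COUNT(column) excludes them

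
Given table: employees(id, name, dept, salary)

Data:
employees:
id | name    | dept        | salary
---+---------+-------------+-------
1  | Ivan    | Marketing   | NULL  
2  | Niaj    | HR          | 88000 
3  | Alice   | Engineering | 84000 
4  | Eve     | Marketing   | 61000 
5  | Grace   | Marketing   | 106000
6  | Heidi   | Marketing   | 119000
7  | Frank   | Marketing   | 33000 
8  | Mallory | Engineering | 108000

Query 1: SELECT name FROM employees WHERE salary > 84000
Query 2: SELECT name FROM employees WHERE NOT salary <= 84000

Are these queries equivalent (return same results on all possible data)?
Yes, equivalent

Both queries return: [('Grace',), ('Heidi',), ('Mallory',), ('Niaj',)]

Reason: Both filter salary > 84000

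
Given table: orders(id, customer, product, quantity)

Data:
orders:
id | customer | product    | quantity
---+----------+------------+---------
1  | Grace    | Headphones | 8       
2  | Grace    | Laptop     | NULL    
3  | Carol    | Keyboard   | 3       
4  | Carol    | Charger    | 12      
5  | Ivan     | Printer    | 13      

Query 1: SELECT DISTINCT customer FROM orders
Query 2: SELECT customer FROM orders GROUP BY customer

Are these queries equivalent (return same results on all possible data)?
Yes, equivalent

Both queries return: [('Carol',), ('Grace',), ('Ivan',)]

Reason: Both get unique customers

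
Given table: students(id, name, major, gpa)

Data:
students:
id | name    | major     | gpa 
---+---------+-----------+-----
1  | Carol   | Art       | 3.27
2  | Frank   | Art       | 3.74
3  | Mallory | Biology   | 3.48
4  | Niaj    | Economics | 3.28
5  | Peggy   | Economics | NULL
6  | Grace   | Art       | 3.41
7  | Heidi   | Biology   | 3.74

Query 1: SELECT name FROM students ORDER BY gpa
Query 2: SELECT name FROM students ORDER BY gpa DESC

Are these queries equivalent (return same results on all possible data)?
No, not equivalent

Query 1 returns: [('Peggy',), ('Carol',), ('Niaj',), ('Grace',), ('Mallory',), ('Frank',), ('Heidi',)]
Query 2 returns: [('Frank',), ('Heidi',), ('Mallory',), ('Grace',), ('Niaj',), ('Carol',), ('Peggy',)]

Reason: ASC vs DESC gives opposite ordering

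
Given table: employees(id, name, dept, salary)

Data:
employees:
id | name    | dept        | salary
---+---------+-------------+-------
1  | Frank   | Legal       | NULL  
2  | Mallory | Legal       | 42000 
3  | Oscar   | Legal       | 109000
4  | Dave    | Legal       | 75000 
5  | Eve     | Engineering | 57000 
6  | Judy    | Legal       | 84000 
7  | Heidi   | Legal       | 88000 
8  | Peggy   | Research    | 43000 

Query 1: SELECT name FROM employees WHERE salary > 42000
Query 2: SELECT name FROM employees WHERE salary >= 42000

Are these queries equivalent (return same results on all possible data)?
No, not equivalent

Query 1 returns: [('Oscar',), ('Dave',), ('Eve',), ('Judy',), ('Heidi',), ('Peggy',)]
Query 2 returns: [('Mallory',), ('Oscar',), ('Dave',), ('Eve',), ('Judy',), ('Heidi',), ('Peggy',)]

Reason: > vs >= gives different results when salary = 42000 exists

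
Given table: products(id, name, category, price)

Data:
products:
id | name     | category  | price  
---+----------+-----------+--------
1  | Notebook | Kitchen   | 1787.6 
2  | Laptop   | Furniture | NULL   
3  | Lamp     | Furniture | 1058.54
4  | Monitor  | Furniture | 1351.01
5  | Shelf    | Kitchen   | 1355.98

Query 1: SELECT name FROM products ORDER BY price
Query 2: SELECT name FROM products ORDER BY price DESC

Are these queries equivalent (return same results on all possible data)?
No, not equivalent

Query 1 returns: [('Laptop',), ('Lamp',), ('Monitor',), ('Shelf',), ('Notebook',)]
Query 2 returns: [('Notebook',), ('Shelf',), ('Monitor',), ('Lamp',), ('Laptop',)]

Reason: ASC vs DESC gives opposite ordering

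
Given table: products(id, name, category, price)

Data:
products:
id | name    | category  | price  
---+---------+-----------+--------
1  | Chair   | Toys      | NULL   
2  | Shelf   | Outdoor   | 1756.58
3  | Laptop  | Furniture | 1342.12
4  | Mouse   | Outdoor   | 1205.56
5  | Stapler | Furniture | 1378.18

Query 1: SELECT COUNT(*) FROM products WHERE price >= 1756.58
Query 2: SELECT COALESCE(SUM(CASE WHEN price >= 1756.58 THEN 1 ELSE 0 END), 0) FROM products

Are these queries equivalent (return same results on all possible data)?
Yes, equivalent

Both queries return: [(1,)]

Reason: COUNT with WHERE vs conditional SUM (COALESCE handles empty-table NULL)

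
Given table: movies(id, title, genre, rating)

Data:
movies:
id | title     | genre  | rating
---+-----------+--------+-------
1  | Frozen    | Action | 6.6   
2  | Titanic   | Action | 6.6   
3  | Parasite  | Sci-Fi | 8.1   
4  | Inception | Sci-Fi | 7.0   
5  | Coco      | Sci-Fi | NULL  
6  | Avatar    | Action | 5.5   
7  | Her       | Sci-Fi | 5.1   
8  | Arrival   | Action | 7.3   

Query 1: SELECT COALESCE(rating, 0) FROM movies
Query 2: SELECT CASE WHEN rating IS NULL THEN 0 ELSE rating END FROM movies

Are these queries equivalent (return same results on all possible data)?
Yes, equivalent

Both queries return: [(0,), (5.1,), (5.5,), (6.6,), (6.6,), (7.0,), (7.3,), (8.1,)]

Reason: COALESCE vs CASE for NULL handling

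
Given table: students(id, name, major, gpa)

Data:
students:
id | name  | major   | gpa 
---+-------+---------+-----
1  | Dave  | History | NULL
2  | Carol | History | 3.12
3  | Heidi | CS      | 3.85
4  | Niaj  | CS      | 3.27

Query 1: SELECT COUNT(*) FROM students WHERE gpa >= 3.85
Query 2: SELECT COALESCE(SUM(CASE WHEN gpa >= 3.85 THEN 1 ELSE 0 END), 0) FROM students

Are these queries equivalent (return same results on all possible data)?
Yes, equivalent

Both queries return: [(1,)]

Reason: COUNT with WHERE vs conditional SUM (COALESCE handles empty-table NULL)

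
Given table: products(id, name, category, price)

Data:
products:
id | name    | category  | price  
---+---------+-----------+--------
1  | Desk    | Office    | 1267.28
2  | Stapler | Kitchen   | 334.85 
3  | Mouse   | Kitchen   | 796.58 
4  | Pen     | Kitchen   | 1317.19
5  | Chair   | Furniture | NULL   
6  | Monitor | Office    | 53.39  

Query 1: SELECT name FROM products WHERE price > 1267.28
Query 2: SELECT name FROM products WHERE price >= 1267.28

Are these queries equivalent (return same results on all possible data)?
No, not equivalent

Query 1 returns: [('Pen',)]
Query 2 returns: [('Desk',), ('Pen',)]

Reason: > vs >= gives different results when price = 1267.28 exists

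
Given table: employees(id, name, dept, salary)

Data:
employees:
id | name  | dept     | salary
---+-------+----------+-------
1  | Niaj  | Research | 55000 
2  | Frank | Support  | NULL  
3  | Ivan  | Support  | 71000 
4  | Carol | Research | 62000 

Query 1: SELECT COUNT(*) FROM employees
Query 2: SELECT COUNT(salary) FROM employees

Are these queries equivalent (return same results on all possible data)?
No, not equivalent

Query 1 returns: [(4,)]
Query 2 returns: [(3,)]

Reason: COUNT(*) includes NULLs, COUNT(column) excludes them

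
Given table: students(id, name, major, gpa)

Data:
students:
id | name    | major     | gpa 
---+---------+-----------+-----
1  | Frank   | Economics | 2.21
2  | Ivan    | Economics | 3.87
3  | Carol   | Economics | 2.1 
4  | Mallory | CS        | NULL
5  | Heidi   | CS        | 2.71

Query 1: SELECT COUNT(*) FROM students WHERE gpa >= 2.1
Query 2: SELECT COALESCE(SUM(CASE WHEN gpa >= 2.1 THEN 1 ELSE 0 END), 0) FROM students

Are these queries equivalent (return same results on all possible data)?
Yes, equivalent

Both queries return: [(4,)]

Reason: COUNT with WHERE vs conditional SUM (COALESCE handles empty-table NULL)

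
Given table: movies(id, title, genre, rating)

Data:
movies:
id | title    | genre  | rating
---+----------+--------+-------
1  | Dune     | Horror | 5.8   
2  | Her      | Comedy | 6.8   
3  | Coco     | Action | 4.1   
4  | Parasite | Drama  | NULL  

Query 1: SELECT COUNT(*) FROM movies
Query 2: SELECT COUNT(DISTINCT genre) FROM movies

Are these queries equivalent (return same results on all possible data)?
No, not equivalent

Query 1 returns: [(4,)]
Query 2 returns: [(4,)]

Reason: COUNT(*) counts rows, COUNT(DISTINCT genre) counts unique genres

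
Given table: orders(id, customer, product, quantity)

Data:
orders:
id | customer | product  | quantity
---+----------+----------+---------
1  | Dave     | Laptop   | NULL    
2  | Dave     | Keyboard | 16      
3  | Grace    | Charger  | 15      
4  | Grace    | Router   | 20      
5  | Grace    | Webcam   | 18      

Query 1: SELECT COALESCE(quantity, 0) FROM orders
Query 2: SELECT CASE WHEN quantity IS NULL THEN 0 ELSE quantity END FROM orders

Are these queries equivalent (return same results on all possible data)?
Yes, equivalent

Both queries return: [(0,), (15,), (16,), (18,), (20,)]

Reason: COALESCE vs CASE for NULL handling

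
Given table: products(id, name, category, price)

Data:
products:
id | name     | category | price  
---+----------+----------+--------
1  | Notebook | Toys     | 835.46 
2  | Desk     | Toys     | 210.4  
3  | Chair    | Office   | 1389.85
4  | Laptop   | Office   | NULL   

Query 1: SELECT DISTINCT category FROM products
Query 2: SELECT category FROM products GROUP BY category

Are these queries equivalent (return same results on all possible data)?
Yes, equivalent

Both queries return: [('Office',), ('Toys',)]

Reason: Both get unique categorys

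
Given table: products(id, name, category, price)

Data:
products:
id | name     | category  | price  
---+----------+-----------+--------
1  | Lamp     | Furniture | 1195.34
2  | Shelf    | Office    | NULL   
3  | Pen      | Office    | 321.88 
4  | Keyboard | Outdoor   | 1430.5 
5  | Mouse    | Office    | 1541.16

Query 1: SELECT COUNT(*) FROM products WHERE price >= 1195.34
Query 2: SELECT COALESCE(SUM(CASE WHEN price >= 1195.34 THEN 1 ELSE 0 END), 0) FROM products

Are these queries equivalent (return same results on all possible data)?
Yes, equivalent

Both queries return: [(3,)]

Reason: COUNT with WHERE vs conditional SUM (COALESCE handles empty-table NULL)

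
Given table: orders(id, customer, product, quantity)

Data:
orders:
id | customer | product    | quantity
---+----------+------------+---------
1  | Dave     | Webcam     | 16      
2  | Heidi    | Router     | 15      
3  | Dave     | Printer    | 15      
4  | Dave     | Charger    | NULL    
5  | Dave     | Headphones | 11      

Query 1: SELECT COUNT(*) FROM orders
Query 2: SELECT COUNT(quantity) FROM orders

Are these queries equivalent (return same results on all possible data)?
No, not equivalent

Query 1 returns: [(5,)]
Query 2 returns: [(4,)]

Reason: COUNT(*) includes NULLs, COUNT(column) excludes them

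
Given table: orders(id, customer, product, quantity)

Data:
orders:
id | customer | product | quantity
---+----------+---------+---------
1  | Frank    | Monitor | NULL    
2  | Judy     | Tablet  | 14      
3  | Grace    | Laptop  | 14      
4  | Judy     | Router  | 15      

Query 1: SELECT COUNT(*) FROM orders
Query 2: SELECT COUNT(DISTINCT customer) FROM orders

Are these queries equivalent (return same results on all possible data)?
No, not equivalent

Query 1 returns: [(4,)]
Query 2 returns: [(3,)]

Reason: COUNT(*) counts rows, COUNT(DISTINCT customer) counts unique customers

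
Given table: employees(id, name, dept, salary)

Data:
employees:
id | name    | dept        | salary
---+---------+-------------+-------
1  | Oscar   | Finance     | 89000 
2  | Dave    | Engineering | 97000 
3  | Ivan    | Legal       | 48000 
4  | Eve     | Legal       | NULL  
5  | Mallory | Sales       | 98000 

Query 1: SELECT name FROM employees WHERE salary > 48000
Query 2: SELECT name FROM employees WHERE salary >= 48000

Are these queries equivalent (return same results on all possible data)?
No, not equivalent

Query 1 returns: [('Oscar',), ('Dave',), ('Mallory',)]
Query 2 returns: [('Oscar',), ('Dave',), ('Ivan',), ('Mallory',)]

Reason: > vs >= gives different results when salary = 48000 exists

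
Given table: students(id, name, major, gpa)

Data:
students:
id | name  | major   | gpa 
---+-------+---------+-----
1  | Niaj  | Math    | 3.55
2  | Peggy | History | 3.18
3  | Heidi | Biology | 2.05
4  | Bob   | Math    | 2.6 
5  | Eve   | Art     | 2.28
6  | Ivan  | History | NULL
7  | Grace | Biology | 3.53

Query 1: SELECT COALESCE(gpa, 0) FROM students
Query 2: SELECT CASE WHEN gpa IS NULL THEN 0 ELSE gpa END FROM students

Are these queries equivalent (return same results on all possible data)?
Yes, equivalent

Both queries return: [(0,), (2.05,), (2.28,), (2.6,), (3.18,), (3.53,), (3.55,)]

Reason: COALESCE vs CASE for NULL handling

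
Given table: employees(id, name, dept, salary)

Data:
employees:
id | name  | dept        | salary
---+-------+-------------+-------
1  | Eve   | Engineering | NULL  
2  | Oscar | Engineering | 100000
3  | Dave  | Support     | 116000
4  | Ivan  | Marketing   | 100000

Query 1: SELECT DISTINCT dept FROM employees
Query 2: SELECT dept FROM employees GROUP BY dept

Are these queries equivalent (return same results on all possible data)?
Yes, equivalent

Both queries return: [('Engineering',), ('Marketing',), ('Support',)]

Reason: Both get unique depts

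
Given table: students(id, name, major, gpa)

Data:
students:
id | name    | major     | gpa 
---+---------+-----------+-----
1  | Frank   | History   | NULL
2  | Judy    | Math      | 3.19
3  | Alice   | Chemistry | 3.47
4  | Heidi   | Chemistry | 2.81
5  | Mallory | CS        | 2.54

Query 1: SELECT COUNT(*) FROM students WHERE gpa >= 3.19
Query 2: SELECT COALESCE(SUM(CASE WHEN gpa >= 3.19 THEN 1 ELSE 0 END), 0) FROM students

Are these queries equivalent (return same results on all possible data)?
Yes, equivalent

Both queries return: [(2,)]

Reason: COUNT with WHERE vs conditional SUM (COALESCE handles empty-table NULL)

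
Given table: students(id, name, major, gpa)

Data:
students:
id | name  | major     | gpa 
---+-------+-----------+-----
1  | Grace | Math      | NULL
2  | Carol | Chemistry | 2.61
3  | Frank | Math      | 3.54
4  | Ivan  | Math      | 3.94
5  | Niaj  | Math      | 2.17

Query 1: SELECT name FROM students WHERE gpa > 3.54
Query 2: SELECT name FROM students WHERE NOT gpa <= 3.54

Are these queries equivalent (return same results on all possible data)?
Yes, equivalent

Both queries return: [('Ivan',)]

Reason: Both filter gpa > 3.54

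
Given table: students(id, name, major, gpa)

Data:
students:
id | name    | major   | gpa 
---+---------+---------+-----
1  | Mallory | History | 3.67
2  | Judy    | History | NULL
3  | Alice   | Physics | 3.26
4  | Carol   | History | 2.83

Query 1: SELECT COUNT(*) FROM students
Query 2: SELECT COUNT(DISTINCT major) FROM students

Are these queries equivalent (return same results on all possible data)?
No, not equivalent

Query 1 returns: [(4,)]
Query 2 returns: [(2,)]

Reason: COUNT(*) counts rows, COUNT(DISTINCT major) counts unique majors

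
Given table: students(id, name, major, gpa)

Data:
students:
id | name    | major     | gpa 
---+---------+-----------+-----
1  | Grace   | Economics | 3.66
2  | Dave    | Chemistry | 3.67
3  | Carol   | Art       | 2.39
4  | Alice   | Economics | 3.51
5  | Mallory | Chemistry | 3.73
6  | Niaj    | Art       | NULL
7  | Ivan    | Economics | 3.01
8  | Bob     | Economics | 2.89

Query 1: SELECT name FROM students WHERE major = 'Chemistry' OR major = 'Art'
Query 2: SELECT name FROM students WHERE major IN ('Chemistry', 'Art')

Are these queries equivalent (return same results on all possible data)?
Yes, equivalent

Both queries return: [('Carol',), ('Dave',), ('Mallory',), ('Niaj',)]

Reason: OR vs IN are equivalent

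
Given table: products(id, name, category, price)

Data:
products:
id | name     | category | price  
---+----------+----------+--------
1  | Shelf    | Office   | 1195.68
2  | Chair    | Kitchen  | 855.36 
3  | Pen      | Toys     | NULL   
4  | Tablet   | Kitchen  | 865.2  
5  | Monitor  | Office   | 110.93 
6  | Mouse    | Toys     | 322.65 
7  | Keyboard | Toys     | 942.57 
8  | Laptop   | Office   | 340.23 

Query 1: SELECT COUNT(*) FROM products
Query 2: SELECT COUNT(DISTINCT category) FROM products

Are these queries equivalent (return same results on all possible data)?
No, not equivalent

Query 1 returns: [(8,)]
Query 2 returns: [(3,)]

Reason: COUNT(*) counts rows, COUNT(DISTINCT category) counts unique categorys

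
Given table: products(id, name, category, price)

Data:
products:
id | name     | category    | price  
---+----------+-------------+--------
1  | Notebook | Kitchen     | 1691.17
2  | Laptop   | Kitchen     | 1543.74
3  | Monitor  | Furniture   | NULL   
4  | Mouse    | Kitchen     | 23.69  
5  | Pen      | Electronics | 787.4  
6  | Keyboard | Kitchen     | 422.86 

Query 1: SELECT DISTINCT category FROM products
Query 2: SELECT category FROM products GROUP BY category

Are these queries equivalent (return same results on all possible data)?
Yes, equivalent

Both queries return: [('Electronics',), ('Furniture',), ('Kitchen',)]

Reason: Both get unique categorys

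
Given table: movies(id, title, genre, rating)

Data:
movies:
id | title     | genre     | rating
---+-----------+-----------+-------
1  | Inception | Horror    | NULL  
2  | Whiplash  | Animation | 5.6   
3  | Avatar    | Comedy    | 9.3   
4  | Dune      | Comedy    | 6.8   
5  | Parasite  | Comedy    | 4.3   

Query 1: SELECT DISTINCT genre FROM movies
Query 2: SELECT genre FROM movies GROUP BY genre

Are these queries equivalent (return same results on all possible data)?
Yes, equivalent

Both queries return: [('Animation',), ('Comedy',), ('Horror',)]

Reason: Both get unique genres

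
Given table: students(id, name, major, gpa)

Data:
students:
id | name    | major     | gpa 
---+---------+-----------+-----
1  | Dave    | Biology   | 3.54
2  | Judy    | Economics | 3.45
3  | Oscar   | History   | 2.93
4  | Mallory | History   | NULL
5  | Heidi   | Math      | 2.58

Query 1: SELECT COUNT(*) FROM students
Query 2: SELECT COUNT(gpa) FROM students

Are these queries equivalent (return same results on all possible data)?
No, not equivalent

Query 1 returns: [(5,)]
Query 2 returns: [(4,)]

Reason: COUNT(*) includes NULLs, COUNT(column) excludes them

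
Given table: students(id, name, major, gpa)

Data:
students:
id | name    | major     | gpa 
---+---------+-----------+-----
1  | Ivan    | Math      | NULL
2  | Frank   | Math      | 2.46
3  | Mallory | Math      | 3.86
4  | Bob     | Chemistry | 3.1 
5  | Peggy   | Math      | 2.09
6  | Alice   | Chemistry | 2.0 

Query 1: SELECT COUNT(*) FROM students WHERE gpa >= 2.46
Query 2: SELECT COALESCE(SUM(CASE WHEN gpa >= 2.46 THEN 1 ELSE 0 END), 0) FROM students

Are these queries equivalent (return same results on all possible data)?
Yes, equivalent

Both queries return: [(3,)]

Reason: COUNT with WHERE vs conditional SUM (COALESCE handles empty-table NULL)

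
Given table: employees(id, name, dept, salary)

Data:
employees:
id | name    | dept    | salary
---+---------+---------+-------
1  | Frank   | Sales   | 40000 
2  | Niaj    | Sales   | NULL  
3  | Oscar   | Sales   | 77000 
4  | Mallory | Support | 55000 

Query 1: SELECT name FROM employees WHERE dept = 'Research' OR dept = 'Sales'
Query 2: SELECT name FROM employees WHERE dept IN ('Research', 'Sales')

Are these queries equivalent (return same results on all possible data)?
Yes, equivalent

Both queries return: [('Frank',), ('Niaj',), ('Oscar',)]

Reason: OR vs IN are equivalent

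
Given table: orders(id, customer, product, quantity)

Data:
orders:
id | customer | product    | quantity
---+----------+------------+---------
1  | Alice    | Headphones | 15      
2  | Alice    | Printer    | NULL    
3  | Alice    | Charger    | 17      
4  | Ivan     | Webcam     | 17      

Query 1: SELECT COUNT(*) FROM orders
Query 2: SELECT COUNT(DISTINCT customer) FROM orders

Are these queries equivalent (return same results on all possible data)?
No, not equivalent

Query 1 returns: [(4,)]
Query 2 returns: [(2,)]

Reason: COUNT(*) counts rows, COUNT(DISTINCT customer) counts unique customers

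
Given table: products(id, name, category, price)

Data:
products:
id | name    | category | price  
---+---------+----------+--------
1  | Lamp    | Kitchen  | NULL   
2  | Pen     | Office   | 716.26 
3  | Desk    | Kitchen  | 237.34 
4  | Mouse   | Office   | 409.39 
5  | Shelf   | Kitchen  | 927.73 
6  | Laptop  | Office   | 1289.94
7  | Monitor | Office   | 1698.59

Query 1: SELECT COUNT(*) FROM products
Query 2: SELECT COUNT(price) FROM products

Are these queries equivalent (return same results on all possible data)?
No, not equivalent

Query 1 returns: [(7,)]
Query 2 returns: [(6,)]

Reason: COUNT(*) includes NULLs, COUNT(column) excludes them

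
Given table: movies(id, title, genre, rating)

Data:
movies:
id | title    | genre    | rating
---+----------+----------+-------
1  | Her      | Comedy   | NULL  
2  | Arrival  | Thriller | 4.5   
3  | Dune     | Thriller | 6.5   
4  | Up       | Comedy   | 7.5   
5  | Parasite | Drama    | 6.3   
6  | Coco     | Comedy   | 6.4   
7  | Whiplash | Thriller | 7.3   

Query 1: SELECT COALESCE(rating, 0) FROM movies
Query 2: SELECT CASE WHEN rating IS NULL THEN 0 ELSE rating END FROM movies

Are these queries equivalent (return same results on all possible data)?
Yes, equivalent

Both queries return: [(0,), (4.5,), (6.3,), (6.4,), (6.5,), (7.3,), (7.5,)]

Reason: COALESCE vs CASE for NULL handling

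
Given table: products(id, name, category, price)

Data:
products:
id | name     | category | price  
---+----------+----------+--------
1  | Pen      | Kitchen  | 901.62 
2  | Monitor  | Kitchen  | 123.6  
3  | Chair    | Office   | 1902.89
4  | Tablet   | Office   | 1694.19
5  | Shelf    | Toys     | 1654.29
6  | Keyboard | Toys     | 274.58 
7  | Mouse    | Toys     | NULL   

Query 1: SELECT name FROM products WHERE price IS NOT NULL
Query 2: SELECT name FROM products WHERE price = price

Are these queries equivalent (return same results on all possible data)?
Yes, equivalent

Both queries return: [('Chair',), ('Keyboard',), ('Monitor',), ('Pen',), ('Shelf',), ('Tablet',)]

Reason: IS NOT NULL vs self-equality (both exclude NULLs)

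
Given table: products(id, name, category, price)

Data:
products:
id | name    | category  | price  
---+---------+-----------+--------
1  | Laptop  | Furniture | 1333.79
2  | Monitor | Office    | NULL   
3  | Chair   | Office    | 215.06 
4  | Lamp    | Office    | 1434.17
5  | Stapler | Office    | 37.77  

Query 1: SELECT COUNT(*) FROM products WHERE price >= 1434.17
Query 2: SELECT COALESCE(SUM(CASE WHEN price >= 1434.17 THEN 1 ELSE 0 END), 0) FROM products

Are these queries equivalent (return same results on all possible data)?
Yes, equivalent

Both queries return: [(1,)]

Reason: COUNT with WHERE vs conditional SUM (COALESCE handles empty-table NULL)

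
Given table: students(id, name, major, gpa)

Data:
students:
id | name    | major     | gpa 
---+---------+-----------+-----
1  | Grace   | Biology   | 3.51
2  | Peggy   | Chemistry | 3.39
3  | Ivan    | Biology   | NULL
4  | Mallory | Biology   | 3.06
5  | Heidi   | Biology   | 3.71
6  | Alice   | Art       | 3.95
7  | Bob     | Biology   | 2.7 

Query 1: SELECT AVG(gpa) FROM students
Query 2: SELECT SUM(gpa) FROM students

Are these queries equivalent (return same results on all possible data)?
No, not equivalent

Query 1 returns: [(3.3866666666666667,)]
Query 2 returns: [(20.32,)]

Reason: AVG vs SUM give different aggregate values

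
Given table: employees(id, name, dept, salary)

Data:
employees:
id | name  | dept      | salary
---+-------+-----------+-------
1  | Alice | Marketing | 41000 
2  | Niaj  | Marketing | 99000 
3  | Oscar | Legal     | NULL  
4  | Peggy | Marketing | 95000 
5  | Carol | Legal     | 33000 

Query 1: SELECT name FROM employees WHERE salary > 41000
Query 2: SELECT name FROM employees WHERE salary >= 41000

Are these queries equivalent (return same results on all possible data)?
No, not equivalent

Query 1 returns: [('Niaj',), ('Peggy',)]
Query 2 returns: [('Alice',), ('Niaj',), ('Peggy',)]

Reason: > vs >= gives different results when salary = 41000 exists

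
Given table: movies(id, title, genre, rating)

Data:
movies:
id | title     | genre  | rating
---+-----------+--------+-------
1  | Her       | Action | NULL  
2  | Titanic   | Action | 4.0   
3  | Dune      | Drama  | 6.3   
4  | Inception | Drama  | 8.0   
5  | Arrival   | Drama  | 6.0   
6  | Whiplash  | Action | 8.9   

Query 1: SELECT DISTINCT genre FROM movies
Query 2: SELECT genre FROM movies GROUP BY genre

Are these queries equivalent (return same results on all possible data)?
Yes, equivalent

Both queries return: [('Action',), ('Drama',)]

Reason: Both get unique genres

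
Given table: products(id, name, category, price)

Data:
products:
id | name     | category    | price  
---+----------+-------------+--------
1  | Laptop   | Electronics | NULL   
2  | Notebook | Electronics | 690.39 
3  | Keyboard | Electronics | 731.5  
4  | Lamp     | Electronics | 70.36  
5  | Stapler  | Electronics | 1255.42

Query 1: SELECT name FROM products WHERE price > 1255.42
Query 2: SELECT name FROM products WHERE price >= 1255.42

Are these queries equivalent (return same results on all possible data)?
No, not equivalent

Query 1 returns: []
Query 2 returns: [('Stapler',)]

Reason: > vs >= gives different results when price = 1255.42 exists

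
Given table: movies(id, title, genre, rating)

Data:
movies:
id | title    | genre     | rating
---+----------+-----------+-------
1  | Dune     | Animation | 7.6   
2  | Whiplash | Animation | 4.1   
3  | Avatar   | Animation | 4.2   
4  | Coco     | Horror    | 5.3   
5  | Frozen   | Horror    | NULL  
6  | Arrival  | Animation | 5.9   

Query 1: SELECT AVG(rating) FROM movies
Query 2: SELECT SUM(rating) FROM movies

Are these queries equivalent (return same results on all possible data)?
No, not equivalent

Query 1 returns: [(5.42,)]
Query 2 returns: [(27.1,)]

Reason: AVG vs SUM give different aggregate values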